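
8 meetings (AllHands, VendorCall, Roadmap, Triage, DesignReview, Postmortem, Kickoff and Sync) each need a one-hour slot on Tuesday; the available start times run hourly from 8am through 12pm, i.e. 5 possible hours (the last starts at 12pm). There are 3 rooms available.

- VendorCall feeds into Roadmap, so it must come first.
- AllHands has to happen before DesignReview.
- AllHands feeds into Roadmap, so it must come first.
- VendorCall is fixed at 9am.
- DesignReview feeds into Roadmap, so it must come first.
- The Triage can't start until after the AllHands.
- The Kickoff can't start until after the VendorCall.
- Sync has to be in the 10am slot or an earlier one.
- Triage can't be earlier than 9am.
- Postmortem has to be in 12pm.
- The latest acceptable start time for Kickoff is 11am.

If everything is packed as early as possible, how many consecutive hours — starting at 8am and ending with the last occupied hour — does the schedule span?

The precedence chain requires at least 3 distinct hours.
With at most 3 per hour and 8 meetings, at least 3 hours are needed.
Postmortem can't be placed before 12pm — that is hour 5 counting from 8am — so the schedule must run through at least 5 hours.
5 works (last occupied hour: 12pm): for example Roadmap=10am; AllHands=8am; Triage=9am; DesignReview=9am; Kickoff=10am; Sync=8am; Postmortem=12pm; VendorCall=9am.

5 hours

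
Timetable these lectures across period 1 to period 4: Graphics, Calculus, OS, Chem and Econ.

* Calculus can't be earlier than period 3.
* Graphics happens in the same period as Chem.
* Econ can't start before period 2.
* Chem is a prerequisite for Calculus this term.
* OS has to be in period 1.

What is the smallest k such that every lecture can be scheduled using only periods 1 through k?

The precedence chain requires at least 2 distinct periods.
Calculus can't be placed before period 3, so the schedule must run through at least period 3.
3 works (last occupied period: period 3): for example Chem=period 1, OS=period 1, Graphics=period 1, Econ=period 2, Calculus=period 3.

3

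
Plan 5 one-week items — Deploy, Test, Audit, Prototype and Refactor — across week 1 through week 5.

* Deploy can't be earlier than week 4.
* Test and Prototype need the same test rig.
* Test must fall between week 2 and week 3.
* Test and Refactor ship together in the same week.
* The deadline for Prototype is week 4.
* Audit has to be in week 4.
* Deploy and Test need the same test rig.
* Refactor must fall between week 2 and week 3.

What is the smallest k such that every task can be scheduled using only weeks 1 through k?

Deploy can't be placed before week 4, so the schedule must run through at least week 4.
4 works (last occupied week: week 4): for example Test in week 2, Audit in week 4, Refactor in week 2, Prototype in week 1, Deploy in week 4.

4 weeks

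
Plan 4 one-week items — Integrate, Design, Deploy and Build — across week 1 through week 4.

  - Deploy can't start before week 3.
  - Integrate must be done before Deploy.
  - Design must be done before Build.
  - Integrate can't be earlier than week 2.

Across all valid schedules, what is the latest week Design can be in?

Downstream work caps Design at week 3.
Design at week 3 is achievable: Deploy -> week 3, Build -> week 4, Design -> week 3, Integrate -> week 2.

week 3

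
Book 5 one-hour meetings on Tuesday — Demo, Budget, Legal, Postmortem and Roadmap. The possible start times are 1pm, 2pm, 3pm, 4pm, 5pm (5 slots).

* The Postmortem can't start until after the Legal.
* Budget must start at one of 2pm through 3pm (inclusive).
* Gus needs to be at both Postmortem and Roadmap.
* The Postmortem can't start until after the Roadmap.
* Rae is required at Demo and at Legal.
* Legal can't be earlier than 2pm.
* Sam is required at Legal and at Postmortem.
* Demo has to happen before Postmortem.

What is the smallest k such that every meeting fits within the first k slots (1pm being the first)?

The precedence chain requires at least 2 distinct slots.
Propagating the time windows through the other constraints, Postmortem can't land before 3pm — that is slot 3 counting from 1pm — so the schedule must run through at least 3 slots.
3 works (last occupied slot: 3pm): for example Legal -> 2pm; Postmortem -> 3pm; Demo -> 1pm; Budget -> 2pm; Roadmap -> 1pm.

3 slots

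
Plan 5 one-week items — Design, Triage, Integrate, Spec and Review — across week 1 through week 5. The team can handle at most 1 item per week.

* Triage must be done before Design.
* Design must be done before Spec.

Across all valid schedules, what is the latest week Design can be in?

Precedence pushes Design to at least week 2; downstream work caps Design at week 4.
Design at week 4 is achievable: Integrate -> week 2; Review -> week 3; Triage -> week 1; Design -> week 4; Spec -> week 5.

week 4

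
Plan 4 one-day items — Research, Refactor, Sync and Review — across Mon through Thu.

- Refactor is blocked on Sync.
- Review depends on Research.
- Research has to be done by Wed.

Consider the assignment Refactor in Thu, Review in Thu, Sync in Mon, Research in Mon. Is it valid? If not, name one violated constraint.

Research has to be done by Wed — holds.
Refactor is blocked on Sync — holds.
Review depends on Research — holds.

Valid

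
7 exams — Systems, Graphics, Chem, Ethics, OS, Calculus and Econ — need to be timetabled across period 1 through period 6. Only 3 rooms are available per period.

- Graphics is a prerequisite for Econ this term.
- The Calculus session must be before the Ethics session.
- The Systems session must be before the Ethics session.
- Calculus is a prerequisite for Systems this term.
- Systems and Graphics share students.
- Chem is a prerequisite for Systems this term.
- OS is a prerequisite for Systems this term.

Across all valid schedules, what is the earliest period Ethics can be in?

Precedence pushes Ethics to at least period 3.
Ethics at period 3 is achievable: OS -> period 1, Graphics -> period 3, Chem -> period 1, Systems -> period 2, Ethics -> period 3, Calculus -> period 1, Econ -> period 4.

period 3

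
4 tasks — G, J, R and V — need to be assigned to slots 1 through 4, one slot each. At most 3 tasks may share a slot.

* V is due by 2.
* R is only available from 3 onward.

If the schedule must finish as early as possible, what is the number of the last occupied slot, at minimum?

With at most 3 per slot and 4 tasks, at least 2 slots are needed.
R can't be placed before 3, so the schedule must run through at least slot 3.
3 works (last occupied slot: 3): for example R -> 3, J -> 1, G -> 1, V -> 1.

slot 3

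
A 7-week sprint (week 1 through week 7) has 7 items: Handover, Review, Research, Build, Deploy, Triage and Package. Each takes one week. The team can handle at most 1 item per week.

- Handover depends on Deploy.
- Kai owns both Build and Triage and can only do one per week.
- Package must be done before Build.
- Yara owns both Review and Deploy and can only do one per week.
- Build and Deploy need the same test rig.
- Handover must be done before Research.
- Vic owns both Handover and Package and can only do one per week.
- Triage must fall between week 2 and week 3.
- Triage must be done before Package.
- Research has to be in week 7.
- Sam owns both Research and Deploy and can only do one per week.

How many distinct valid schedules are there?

27

Splitting on Handover: it can be week 2 (3), week 3 (3), week 4 (6), week 5 (7), week 6 (8). Listing each branch's schedules as (Review, Research, Build, Deploy, Triage, Package) by week number:
Handover=week 2: (4,7,6,1,3,5) (5,7,6,1,3,4) (6,7,5,1,3,4) — 3.
Handover=week 3: (4,7,6,1,2,5) (5,7,6,1,2,4) (6,7,5,1,2,4) — 3.
Handover=week 4: (1,7,6,2,3,5) (1,7,6,3,2,5) (2,7,6,1,3,5) (3,7,6,1,2,5) (5,7,6,1,2,3) (6,7,5,1,2,3) — 6.
Handover=week 5: (1,7,6,2,3,4) (1,7,6,3,2,4) (1,7,6,4,2,3) (2,7,6,1,3,4) (3,7,6,1,2,4) (4,7,6,1,2,3) (6,7,4,1,2,3) — 7.
Handover=week 6: (1,7,4,5,2,3) (1,7,5,2,3,4) (1,7,5,3,2,4) (1,7,5,4,2,3) (2,7,5,1,3,4) (3,7,5,1,2,4) (4,7,5,1,2,3) (5,7,4,1,2,3) — 8.
Summing: 3 + 3 + 6 + 7 + 8 = 27.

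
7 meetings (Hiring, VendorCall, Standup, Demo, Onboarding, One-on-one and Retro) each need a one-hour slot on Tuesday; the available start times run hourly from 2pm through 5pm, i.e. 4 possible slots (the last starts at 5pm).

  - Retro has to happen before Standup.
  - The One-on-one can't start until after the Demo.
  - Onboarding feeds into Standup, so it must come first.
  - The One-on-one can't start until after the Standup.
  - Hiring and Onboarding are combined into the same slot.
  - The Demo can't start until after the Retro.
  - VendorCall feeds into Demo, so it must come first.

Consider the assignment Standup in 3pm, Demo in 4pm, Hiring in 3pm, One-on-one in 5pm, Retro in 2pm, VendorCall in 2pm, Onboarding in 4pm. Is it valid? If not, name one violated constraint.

Invalid. Onboarding feeds into Standup, so it must come first.

Hiring and Onboarding are combined into the same slot — violated.
The One-on-one can't start until after the Standup — holds.
Retro has to happen before Standup — holds.
The Demo can't start until after the Retro — holds.
VendorCall feeds into Demo, so it must come first — holds.
The One-on-one can't start until after the Demo — holds.
Onboarding feeds into Standup, so it must come first — violated.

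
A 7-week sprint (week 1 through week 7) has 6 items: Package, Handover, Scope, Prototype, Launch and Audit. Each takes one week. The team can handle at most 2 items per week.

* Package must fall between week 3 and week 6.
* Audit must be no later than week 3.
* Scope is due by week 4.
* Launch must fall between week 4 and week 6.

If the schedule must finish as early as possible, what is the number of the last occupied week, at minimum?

week 4

With at most 2 per week and 6 tasks, at least 3 weeks are needed.
Launch can't be placed before week 4, so the schedule must run through at least week 4.
4 works (last occupied week: week 4): for example Package in week 3; Audit in week 1; Scope in week 2; Prototype in week 2; Launch in week 4; Handover in week 1.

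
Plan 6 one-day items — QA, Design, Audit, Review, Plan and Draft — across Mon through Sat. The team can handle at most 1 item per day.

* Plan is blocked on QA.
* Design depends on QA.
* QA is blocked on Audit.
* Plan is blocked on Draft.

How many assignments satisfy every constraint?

Splitting on QA: it can be Tue (12), Wed (18), Thu (12). Listing each branch's schedules as (Design, Audit, Review, Plan, Draft):
QA=Tue: (Wed,Mon,Thu,Sat,Fri) (Wed,Mon,Fri,Sat,Thu) (Wed,Mon,Sat,Fri,Thu) (Thu,Mon,Wed,Sat,Fri) (Thu,Mon,Fri,Sat,Wed) (Thu,Mon,Sat,Fri,Wed) (Fri,Mon,Wed,Sat,Thu) (Fri,Mon,Thu,Sat,Wed) (Fri,Mon,Sat,Thu,Wed) (Sat,Mon,Wed,Fri,Thu) (Sat,Mon,Thu,Fri,Wed) (Sat,Mon,Fri,Thu,Wed) — 12.
QA=Wed: (Thu,Mon,Tue,Sat,Fri) (Thu,Mon,Fri,Sat,Tue) (Thu,Mon,Sat,Fri,Tue) (Thu,Tue,Mon,Sat,Fri) (Thu,Tue,Fri,Sat,Mon) (Thu,Tue,Sat,Fri,Mon) (Fri,Mon,Tue,Sat,Thu) (Fri,Mon,Thu,Sat,Tue) (Fri,Mon,Sat,Thu,Tue) (Fri,Tue,Mon,Sat,Thu) (Fri,Tue,Thu,Sat,Mon) (Fri,Tue,Sat,Thu,Mon) (Sat,Mon,Tue,Fri,Thu) (Sat,Mon,Thu,Fri,Tue) (Sat,Mon,Fri,Thu,Tue) (Sat,Tue,Mon,Fri,Thu) (Sat,Tue,Thu,Fri,Mon) (Sat,Tue,Fri,Thu,Mon) — 18.
QA=Thu: (Fri,Mon,Tue,Sat,Wed) (Fri,Mon,Wed,Sat,Tue) (Fri,Tue,Mon,Sat,Wed) (Fri,Tue,Wed,Sat,Mon) (Fri,Wed,Mon,Sat,Tue) (Fri,Wed,Tue,Sat,Mon) (Sat,Mon,Tue,Fri,Wed) (Sat,Mon,Wed,Fri,Tue) (Sat,Tue,Mon,Fri,Wed) (Sat,Tue,Wed,Fri,Mon) (Sat,Wed,Mon,Fri,Tue) (Sat,Wed,Tue,Fri,Mon) — 12.
Summing: 12 + 18 + 12 = 42.

42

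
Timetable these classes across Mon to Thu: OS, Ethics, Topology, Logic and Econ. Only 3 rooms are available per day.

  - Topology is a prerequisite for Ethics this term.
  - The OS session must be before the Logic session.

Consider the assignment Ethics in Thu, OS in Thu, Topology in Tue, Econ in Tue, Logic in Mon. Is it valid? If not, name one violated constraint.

Topology is a prerequisite for Ethics this term — holds.
Only 3 rooms are available per day — holds.
The OS session must be before the Logic session — violated.

No. The OS session must be before the Logic session is not satisfied.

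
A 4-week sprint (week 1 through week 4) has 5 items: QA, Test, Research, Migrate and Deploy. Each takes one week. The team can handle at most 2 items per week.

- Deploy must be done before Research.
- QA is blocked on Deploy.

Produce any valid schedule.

Research=week 2, Test=week 1, QA=week 2, Migrate=week 3, Deploy=week 1

Checking: Deploy(week 1) before QA(week 2); Deploy(week 1) before Research(week 2); max 2 per week (cap 2).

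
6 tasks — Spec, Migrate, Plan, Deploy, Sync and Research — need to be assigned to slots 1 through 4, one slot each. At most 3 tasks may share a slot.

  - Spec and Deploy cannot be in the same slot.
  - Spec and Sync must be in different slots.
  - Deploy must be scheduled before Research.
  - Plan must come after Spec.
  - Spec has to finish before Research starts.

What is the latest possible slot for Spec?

Downstream work caps Spec at 3.
Spec at 3 is achievable: Sync -> 1; Research -> 4; Deploy -> 1; Migrate -> 1; Spec -> 3; Plan -> 4.

3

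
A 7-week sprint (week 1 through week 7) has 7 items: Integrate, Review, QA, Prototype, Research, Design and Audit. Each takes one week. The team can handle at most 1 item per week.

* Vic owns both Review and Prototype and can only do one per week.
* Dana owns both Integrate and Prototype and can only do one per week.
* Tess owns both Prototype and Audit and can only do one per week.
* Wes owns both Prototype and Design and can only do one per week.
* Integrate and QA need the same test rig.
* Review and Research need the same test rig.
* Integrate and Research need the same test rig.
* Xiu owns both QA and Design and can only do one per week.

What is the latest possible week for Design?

Design at week 7 is achievable: Design in week 7; QA in week 3; Research in week 5; Review in week 2; Audit in week 6; Prototype in week 4; Integrate in week 1.

week 7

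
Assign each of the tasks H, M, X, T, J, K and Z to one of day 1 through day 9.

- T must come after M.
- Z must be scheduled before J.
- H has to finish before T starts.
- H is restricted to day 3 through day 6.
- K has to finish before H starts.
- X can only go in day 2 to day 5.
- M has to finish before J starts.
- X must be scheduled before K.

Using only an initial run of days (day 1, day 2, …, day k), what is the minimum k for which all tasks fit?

5

The precedence chain requires at least 4 distinct days.
Propagating the time windows through the other constraints, T can't land before day 5, so the schedule must run through at least day 5.
5 works (last occupied day: day 5): for example X=day 2, K=day 3, M=day 1, T=day 5, J=day 2, H=day 4, Z=day 1.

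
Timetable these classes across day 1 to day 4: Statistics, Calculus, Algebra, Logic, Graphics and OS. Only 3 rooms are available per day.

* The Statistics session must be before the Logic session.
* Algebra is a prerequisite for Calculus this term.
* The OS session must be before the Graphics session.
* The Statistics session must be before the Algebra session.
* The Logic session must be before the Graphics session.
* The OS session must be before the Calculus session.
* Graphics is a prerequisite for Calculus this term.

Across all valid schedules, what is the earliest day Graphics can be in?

Precedence pushes Graphics to at least day 3; downstream work caps Graphics at day 3.
Graphics at day 3 is achievable: Logic=day 2; Graphics=day 3; OS=day 1; Algebra=day 2; Calculus=day 4; Statistics=day 1.

day 3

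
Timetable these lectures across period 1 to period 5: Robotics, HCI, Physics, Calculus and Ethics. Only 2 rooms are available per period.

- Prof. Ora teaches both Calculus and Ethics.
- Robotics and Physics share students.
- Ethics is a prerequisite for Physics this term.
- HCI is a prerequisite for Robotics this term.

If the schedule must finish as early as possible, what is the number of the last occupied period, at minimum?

The precedence chain requires at least 2 distinct periods.
With at most 2 per period and 5 lectures, at least 3 periods are needed.
3 works (last occupied period: period 3): for example Physics=period 3, Ethics=period 1, HCI=period 1, Calculus=period 2, Robotics=period 2.

period 3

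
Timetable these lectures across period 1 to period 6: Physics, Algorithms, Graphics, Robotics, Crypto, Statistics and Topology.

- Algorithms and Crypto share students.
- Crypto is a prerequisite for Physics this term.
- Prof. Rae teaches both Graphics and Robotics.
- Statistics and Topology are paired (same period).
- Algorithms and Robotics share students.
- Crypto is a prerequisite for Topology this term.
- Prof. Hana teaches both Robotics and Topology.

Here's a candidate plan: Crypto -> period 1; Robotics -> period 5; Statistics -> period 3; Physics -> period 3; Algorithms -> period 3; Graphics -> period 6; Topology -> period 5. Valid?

Invalid. Prof. Hana teaches both Robotics and Topology.

Statistics and Topology are paired (same period) — violated.
Prof. Rae teaches both Graphics and Robotics — holds.
Crypto is a prerequisite for Physics this term — holds.
Algorithms and Robotics share students — holds.
Algorithms and Crypto share students — holds.
Prof. Hana teaches both Robotics and Topology — violated.
Crypto is a prerequisite for Topology this term — holds.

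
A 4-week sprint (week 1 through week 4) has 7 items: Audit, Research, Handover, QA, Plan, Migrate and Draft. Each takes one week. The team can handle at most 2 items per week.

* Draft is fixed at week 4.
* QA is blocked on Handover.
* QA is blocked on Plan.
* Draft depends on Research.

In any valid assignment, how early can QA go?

Precedence pushes QA to at least week 2.
QA at week 2 is achievable: Plan=week 1, Handover=week 1, Research=week 2, Migrate=week 3, QA=week 2, Draft=week 4, Audit=week 3.

week 2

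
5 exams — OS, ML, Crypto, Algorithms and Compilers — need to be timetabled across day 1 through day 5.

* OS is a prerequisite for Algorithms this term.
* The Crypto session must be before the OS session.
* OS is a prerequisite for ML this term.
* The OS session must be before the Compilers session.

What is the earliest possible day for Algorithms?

Precedence pushes Algorithms to at least day 3.
Algorithms at day 3 is achievable: OS in day 2; Crypto in day 1; ML in day 3; Algorithms in day 3; Compilers in day 3.

day 3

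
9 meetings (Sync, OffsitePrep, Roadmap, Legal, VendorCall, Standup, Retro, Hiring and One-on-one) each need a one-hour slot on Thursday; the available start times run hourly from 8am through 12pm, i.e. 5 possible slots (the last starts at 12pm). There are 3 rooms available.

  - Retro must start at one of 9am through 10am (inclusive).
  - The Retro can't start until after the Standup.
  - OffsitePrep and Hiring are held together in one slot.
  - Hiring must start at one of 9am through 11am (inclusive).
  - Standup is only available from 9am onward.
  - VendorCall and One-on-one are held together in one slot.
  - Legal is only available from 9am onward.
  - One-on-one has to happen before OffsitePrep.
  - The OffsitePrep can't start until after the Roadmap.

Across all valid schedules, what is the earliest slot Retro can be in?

Retro is available from 9am; precedence pushes Retro to at least 10am; Retro's own window allows nothing later than 10am.
Retro at 10am is achievable: OffsitePrep -> 9am; Sync -> 10am; Roadmap -> 8am; Standup -> 9am; VendorCall -> 8am; Retro -> 10am; Legal -> 10am; One-on-one -> 8am; Hiring -> 9am.

10am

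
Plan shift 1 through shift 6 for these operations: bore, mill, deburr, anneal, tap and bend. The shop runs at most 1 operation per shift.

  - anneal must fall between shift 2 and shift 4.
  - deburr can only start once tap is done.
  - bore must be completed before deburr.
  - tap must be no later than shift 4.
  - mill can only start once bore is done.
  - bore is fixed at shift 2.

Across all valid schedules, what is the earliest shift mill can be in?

Precedence pushes mill to at least shift 3.
mill at shift 3 is achievable: anneal -> shift 4, tap -> shift 1, mill -> shift 3, bend -> shift 6, deburr -> shift 5, bore -> shift 2.

shift 3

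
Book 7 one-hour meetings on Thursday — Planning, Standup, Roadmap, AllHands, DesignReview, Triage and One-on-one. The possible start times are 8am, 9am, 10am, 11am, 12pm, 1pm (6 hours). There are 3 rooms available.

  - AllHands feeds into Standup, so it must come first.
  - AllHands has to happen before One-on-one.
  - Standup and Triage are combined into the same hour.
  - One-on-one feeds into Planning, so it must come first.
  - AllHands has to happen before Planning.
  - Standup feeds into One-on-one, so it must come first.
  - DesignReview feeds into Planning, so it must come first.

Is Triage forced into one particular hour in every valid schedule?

Triage can be 9am (e.g. Roadmap -> 8am, One-on-one -> 10am, AllHands -> 8am, Planning -> 11am, DesignReview -> 8am, Triage -> 9am, Standup -> 9am) or 10am (e.g. Roadmap -> 8am; AllHands -> 8am; Standup -> 10am; Triage -> 10am; One-on-one -> 11am; Planning -> 12pm; DesignReview -> 8am).

No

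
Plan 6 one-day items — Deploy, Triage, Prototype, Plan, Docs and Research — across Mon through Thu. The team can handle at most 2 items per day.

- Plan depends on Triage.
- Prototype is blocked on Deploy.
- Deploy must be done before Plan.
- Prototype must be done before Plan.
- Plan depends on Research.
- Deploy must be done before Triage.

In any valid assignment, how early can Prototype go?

Tue

Precedence pushes Prototype to at least Tue; downstream work caps Prototype at Wed.
Prototype at Tue is achievable: Docs in Wed, Deploy in Mon, Prototype in Tue, Triage in Tue, Plan in Wed, Research in Mon.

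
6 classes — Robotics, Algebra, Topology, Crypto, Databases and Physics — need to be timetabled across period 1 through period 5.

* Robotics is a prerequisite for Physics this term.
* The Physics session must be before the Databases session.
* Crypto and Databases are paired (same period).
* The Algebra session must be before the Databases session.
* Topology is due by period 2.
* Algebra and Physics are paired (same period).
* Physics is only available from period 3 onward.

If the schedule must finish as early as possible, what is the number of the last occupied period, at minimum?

4

The precedence chain requires at least 3 distinct periods.
Propagating the time windows through the other constraints, Crypto can't land before period 4, so the schedule must run through at least period 4.
4 works (last occupied period: period 4): for example Databases=period 4; Crypto=period 4; Topology=period 1; Robotics=period 1; Physics=period 3; Algebra=period 3.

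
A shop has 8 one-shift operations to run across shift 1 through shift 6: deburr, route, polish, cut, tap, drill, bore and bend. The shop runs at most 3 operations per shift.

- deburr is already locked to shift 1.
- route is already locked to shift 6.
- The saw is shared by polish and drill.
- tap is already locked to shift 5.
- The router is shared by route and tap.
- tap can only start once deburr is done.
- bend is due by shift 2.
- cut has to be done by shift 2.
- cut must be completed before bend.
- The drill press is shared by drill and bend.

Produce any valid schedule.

bore=shift 2; cut=shift 1; drill=shift 3; route=shift 6; polish=shift 1; deburr=shift 1; bend=shift 2; tap=shift 5

Checking: cut(shift 1) before bend(shift 2); deburr(shift 1) before tap(shift 5); route(shift 6) != tap(shift 5); drill(shift 3) != bend(shift 2); polish(shift 1) != drill(shift 3); deburr=shift 1 in [shift 1,shift 1]; cut=shift 1 in [shift 1,shift 2]; route=shift 6 in [shift 6,shift 6]; tap=shift 5 in [shift 5,shift 5]; bend=shift 2 in [shift 1,shift 2]; max 3 per shift (cap 3).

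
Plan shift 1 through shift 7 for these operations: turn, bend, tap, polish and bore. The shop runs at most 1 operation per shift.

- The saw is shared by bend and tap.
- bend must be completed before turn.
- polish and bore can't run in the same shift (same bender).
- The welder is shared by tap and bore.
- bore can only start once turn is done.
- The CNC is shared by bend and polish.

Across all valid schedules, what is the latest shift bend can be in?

Downstream work caps bend at shift 5.
bend at shift 5 is achievable: bend -> shift 5, tap -> shift 1, polish -> shift 2, bore -> shift 7, turn -> shift 6.

shift 5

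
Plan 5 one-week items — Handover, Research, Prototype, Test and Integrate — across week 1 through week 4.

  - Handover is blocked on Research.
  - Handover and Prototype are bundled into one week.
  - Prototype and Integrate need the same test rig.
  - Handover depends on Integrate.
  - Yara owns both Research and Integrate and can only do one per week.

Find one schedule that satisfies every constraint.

Test=week 1, Prototype=week 3, Integrate=week 2, Handover=week 3, Research=week 1

Checking: Research(week 1) before Handover(week 3); Integrate(week 2) before Handover(week 3); Prototype(week 3) != Integrate(week 2); Research(week 1) != Integrate(week 2); Handover = Prototype = week 3.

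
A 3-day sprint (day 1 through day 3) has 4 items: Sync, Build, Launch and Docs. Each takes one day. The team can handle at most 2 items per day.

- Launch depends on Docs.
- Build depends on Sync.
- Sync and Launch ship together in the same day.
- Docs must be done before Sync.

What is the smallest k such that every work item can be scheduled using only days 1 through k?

3 days

The precedence chain requires at least 3 distinct days.
With at most 2 per day and 4 work items, at least 2 days are needed.
3 works (last occupied day: day 3): for example Sync in day 2, Build in day 3, Docs in day 1, Launch in day 2.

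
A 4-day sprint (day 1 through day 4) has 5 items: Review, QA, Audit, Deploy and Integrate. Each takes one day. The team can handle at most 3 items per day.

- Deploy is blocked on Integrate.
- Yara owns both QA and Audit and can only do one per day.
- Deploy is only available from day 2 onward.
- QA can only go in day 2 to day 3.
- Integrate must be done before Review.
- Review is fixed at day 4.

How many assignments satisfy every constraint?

36

Splitting on QA: it can be day 2 (18), day 3 (18). Listing each branch's schedules as (Review, Audit, Deploy, Integrate) by day number:
QA=day 2: (4,1,2,1) (4,1,3,1) (4,1,3,2) (4,1,4,1) (4,1,4,2) (4,1,4,3) (4,3,2,1) (4,3,3,1) (4,3,3,2) (4,3,4,1) (4,3,4,2) (4,3,4,3) (4,4,2,1) (4,4,3,1) (4,4,3,2) (4,4,4,1) (4,4,4,2) (4,4,4,3) — 18.
QA=day 3: (4,1,2,1) (4,1,3,1) (4,1,3,2) (4,1,4,1) (4,1,4,2) (4,1,4,3) (4,2,2,1) (4,2,3,1) (4,2,3,2) (4,2,4,1) (4,2,4,2) (4,2,4,3) (4,4,2,1) (4,4,3,1) (4,4,3,2) (4,4,4,1) (4,4,4,2) (4,4,4,3) — 18.
Summing: 18 + 18 = 36.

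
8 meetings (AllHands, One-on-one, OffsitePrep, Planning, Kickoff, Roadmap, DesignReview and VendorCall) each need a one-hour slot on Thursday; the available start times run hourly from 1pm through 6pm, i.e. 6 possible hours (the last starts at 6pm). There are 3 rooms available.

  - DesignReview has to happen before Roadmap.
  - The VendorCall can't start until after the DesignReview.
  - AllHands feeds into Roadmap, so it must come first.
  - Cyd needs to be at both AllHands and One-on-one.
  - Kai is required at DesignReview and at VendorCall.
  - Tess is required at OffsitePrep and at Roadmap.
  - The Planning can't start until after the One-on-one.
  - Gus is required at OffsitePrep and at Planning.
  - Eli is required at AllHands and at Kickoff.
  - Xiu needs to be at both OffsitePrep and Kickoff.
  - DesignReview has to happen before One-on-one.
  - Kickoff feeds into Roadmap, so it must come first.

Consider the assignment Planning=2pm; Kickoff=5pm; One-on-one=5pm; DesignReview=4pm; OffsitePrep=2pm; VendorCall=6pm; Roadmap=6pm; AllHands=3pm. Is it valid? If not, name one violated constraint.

Xiu needs to be at both OffsitePrep and Kickoff — holds.
Eli is required at AllHands and at Kickoff — holds.
Tess is required at OffsitePrep and at Roadmap — holds.
DesignReview has to happen before Roadmap — holds.
Kickoff feeds into Roadmap, so it must come first — holds.
Kai is required at DesignReview and at VendorCall — holds.
Cyd needs to be at both AllHands and One-on-one — holds.
The Planning can't start until after the One-on-one — violated.
Gus is required at OffsitePrep and at Planning — violated.
The VendorCall can't start until after the DesignReview — holds.
There are 3 rooms available — holds.
AllHands feeds into Roadmap, so it must come first — holds.
DesignReview has to happen before One-on-one — holds.

No — it violates: Gus is required at OffsitePrep and at Planning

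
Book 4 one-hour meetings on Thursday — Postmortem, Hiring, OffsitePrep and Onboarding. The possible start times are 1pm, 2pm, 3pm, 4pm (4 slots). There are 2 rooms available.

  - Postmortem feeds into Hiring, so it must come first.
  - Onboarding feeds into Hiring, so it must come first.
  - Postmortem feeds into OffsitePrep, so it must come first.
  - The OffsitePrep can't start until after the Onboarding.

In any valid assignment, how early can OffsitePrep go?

Precedence pushes OffsitePrep to at least 2pm.
OffsitePrep at 2pm is achievable: Onboarding in 1pm; Postmortem in 1pm; Hiring in 2pm; OffsitePrep in 2pm.

2pm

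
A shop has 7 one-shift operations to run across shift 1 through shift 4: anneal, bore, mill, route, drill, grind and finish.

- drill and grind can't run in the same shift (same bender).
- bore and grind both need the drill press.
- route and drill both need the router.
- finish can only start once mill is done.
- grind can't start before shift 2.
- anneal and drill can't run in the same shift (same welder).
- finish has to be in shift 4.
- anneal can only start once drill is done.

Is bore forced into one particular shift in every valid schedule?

No

bore can be shift 1 (e.g. mill -> shift 1, bore -> shift 1, finish -> shift 4, grind -> shift 2, drill -> shift 1, route -> shift 2, anneal -> shift 2) or shift 2 (e.g. mill=shift 1, grind=shift 3, anneal=shift 2, route=shift 2, bore=shift 2, drill=shift 1, finish=shift 4).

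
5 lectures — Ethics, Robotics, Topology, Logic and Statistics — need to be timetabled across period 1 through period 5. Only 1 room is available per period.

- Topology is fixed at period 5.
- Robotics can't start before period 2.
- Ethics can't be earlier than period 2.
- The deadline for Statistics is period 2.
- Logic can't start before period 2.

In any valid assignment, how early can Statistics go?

Statistics's own window allows nothing later than period 2.
Statistics at period 1 is achievable: Robotics -> period 3; Topology -> period 5; Logic -> period 4; Statistics -> period 1; Ethics -> period 2.

period 1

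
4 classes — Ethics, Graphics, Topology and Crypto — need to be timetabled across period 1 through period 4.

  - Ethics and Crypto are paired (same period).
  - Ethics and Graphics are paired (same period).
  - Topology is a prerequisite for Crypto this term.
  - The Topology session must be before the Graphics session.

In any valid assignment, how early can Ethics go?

Ethics must be in the same period as Graphics, which can't be before period 2, so Ethics is at least period 2.
Ethics at period 2 is achievable: Graphics -> period 2; Crypto -> period 2; Ethics -> period 2; Topology -> period 1.

period 2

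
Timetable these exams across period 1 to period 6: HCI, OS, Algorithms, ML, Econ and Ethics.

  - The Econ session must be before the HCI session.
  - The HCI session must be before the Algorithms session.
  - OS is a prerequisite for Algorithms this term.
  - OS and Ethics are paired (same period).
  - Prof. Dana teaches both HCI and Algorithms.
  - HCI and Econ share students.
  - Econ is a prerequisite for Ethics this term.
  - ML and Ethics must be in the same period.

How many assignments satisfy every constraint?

Splitting on HCI: it can be period 2 (10), period 3 (15), period 4 (15), period 5 (10). Listing each branch's schedules as (OS, Algorithms, ML, Econ, Ethics) by period number:
HCI=period 2: (2,3,2,1,2) (2,4,2,1,2) (2,5,2,1,2) (2,6,2,1,2) (3,4,3,1,3) (3,5,3,1,3) (3,6,3,1,3) (4,5,4,1,4) (4,6,4,1,4) (5,6,5,1,5) — 10.
HCI=period 3: (2,4,2,1,2) (2,5,2,1,2) (2,6,2,1,2) (3,4,3,1,3) (3,4,3,2,3) (3,5,3,1,3) (3,5,3,2,3) (3,6,3,1,3) (3,6,3,2,3) (4,5,4,1,4) (4,5,4,2,4) (4,6,4,1,4) (4,6,4,2,4) (5,6,5,1,5) (5,6,5,2,5) — 15.
HCI=period 4: (2,5,2,1,2) (2,6,2,1,2) (3,5,3,1,3) (3,5,3,2,3) (3,6,3,1,3) (3,6,3,2,3) (4,5,4,1,4) (4,5,4,2,4) (4,5,4,3,4) (4,6,4,1,4) (4,6,4,2,4) (4,6,4,3,4) (5,6,5,1,5) (5,6,5,2,5) (5,6,5,3,5) — 15.
HCI=period 5: (2,6,2,1,2) (3,6,3,1,3) (3,6,3,2,3) (4,6,4,1,4) (4,6,4,2,4) (4,6,4,3,4) (5,6,5,1,5) (5,6,5,2,5) (5,6,5,3,5) (5,6,5,4,5) — 10.
Summing: 10 + 15 + 15 + 10 = 50.

50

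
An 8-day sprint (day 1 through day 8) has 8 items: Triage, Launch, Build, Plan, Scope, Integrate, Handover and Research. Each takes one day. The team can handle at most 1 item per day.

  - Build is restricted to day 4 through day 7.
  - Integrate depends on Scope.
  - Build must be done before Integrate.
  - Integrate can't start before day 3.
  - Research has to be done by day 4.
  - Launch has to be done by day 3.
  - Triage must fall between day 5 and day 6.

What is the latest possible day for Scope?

Downstream work caps Scope at day 7.
Scope at day 7 is achievable: Plan in day 3, Launch in day 1, Build in day 4, Handover in day 6, Integrate in day 8, Triage in day 5, Scope in day 7, Research in day 2.

day 7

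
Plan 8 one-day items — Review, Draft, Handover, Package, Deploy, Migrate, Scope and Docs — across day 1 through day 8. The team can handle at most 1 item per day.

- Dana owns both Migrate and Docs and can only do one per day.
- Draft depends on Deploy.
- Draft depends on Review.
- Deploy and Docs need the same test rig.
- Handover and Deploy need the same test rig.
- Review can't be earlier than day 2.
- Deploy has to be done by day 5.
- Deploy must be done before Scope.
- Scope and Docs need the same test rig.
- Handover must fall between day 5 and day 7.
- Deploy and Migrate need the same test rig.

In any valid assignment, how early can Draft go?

day 3

Precedence pushes Draft to at least day 3.
Draft at day 3 is achievable: Migrate=day 7, Package=day 6, Scope=day 4, Deploy=day 1, Handover=day 5, Draft=day 3, Review=day 2, Docs=day 8.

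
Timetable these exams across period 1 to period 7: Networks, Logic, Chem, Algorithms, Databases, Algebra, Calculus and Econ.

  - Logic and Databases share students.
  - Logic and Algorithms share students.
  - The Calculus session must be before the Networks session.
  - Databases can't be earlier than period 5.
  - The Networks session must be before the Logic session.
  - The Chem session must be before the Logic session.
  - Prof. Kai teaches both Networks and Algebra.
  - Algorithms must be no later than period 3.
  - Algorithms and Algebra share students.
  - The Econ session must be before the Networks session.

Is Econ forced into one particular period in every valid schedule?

No

Econ can be period 1 (e.g. Logic=period 3; Algorithms=period 1; Algebra=period 3; Networks=period 2; Chem=period 1; Databases=period 5; Econ=period 1; Calculus=period 1) or period 2 (e.g. Logic in period 4; Networks in period 3; Econ in period 2; Algorithms in period 1; Calculus in period 1; Algebra in period 2; Databases in period 5; Chem in period 1).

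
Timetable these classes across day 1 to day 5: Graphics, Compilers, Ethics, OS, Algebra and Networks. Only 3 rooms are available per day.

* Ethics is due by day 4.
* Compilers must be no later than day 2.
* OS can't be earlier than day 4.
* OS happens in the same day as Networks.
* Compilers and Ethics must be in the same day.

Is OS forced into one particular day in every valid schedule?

OS can be day 4 (e.g. Networks in day 4, Graphics in day 1, Algebra in day 2, Compilers in day 1, Ethics in day 1, OS in day 4) or day 5 (e.g. Algebra=day 2; Ethics=day 1; Graphics=day 1; OS=day 5; Compilers=day 1; Networks=day 5).

No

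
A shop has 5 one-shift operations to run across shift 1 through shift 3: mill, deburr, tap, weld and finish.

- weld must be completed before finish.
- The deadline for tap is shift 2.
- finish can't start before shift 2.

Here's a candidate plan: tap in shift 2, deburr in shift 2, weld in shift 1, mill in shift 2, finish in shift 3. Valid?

finish can't start before shift 2 — holds.
weld must be completed before finish — holds.
The deadline for tap is shift 2 — holds.

Yes, all constraints hold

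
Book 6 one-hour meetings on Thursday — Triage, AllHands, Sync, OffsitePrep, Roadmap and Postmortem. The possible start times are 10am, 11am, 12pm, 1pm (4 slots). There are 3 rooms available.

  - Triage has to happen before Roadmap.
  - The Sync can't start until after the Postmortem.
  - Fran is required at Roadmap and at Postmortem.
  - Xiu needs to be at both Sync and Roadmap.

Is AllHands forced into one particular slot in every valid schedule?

No

AllHands can be 10am (e.g. AllHands -> 10am, Triage -> 10am, Postmortem -> 10am, Roadmap -> 12pm, OffsitePrep -> 11am, Sync -> 11am) or 11am (e.g. Sync -> 11am, Triage -> 10am, Roadmap -> 12pm, OffsitePrep -> 10am, AllHands -> 11am, Postmortem -> 10am).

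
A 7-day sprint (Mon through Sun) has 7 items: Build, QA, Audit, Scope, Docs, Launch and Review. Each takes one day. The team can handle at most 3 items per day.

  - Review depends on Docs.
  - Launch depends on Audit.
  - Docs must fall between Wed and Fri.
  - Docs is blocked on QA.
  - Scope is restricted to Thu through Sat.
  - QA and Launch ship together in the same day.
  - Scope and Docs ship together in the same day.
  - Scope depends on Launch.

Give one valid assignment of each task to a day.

QA in Tue, Scope in Thu, Docs in Thu, Audit in Mon, Review in Fri, Build in Mon, Launch in Tue

Checking: QA(Tue) before Docs(Thu); Docs(Thu) before Review(Fri); Launch(Tue) before Scope(Thu); Audit(Mon) before Launch(Tue); QA = Launch = Tue; Scope = Docs = Thu; Docs=Thu in [Wed,Fri]; Scope=Thu in [Thu,Sat]; max 2 per day (cap 3).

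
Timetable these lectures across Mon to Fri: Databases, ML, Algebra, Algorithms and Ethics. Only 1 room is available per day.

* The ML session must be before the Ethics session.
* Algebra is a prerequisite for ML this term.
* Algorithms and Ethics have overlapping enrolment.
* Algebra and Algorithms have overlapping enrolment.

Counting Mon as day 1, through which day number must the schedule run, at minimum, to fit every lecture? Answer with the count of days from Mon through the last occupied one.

The precedence chain requires at least 3 distinct days.
With at most 1 per day and 5 lectures, at least 5 days are needed.
5 works (last occupied day: Fri): for example ML=Tue; Algebra=Mon; Databases=Thu; Ethics=Wed; Algorithms=Fri.

5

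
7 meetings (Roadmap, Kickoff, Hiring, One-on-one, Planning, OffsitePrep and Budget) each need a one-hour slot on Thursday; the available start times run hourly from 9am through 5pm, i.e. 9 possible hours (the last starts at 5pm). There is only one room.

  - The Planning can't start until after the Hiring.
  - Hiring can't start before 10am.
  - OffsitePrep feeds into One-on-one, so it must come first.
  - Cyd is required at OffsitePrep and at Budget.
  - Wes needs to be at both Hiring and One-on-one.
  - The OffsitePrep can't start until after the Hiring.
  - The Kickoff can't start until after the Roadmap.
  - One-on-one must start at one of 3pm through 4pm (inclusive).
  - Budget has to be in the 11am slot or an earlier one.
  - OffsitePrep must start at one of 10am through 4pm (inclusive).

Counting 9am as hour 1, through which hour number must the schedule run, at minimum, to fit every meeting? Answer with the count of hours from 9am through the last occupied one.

7

The precedence chain requires at least 3 distinct hours.
With at most 1 per hour and 7 meetings, at least 7 hours are needed.
One-on-one can't be placed before 3pm — that is hour 7 counting from 9am — so the schedule must run through at least 7 hours.
7 works (last occupied hour: 3pm): for example Hiring=10am; One-on-one=3pm; Kickoff=1pm; Budget=9am; OffsitePrep=11am; Roadmap=12pm; Planning=2pm.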